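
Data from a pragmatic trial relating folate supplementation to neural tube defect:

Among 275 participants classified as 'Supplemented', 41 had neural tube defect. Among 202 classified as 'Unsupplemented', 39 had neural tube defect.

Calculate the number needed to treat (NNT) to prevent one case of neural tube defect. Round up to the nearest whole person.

23

Risk in treated group = 41/275 = 0.14909; risk in control = 39/202 = 0.19307.
Absolute risk reduction = 0.19307 − 0.14909 = 0.04398
NNT = 1 / ARR = 1 / 0.04398 = 22.738 → round up → 23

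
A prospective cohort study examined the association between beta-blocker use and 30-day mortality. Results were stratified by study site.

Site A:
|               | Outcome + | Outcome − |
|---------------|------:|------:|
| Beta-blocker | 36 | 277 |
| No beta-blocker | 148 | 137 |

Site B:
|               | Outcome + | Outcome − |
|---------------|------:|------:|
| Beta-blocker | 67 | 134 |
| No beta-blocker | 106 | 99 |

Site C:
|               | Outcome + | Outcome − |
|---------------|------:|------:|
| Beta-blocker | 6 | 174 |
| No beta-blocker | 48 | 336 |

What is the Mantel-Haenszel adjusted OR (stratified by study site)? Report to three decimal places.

0.238

OR_MH = Σ(aᵢdᵢ/nᵢ) / Σ(bᵢcᵢ/nᵢ), where nᵢ is the stratum total.
Stratum 1 (Site A): n = 598; a·d/n = 36·137/598 = 8.2475; b·c/n = 277·148/598 = 68.5552
Stratum 2 (Site B): n = 406; a·d/n = 67·99/406 = 16.3374; b·c/n = 134·106/406 = 34.9852
Stratum 3 (Site C): n = 564; a·d/n = 6·336/564 = 3.5745; b·c/n = 174·48/564 = 14.8085
OR_MH = (8.2475 + 16.3374 + 3.5745) / (68.5552 + 34.9852 + 14.8085) = 28.1594 / 118.3489 = 0.23794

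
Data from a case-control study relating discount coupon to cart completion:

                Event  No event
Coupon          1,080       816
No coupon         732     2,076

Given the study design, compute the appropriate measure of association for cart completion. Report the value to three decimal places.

3.754

Cells: a = 1080, b = 816, c = 732, d = 2076.
This is a case-control study: participants were sampled on outcome status, so risks in the source population cannot be estimated directly — relative risk is not valid here. The odds ratio is the appropriate measure.
OR = (a·d)/(b·c) = (1080 × 2076) / (816 × 732) = 2242080 / 597312 = 3.75362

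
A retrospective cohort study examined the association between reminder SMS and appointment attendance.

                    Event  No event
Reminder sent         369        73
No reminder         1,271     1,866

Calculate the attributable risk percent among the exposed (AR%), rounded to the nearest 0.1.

51.5

Cells: a = 369, b = 73, c = 1271, d = 1866.
Risk in exposed = 369/442 = 0.83484; risk in unexposed = 1271/3137 = 0.40516.
RR = 0.83484/0.40516 = 2.06050
AR% = (RR − 1)/RR × 100 = (2.06050 − 1)/2.06050 × 100 = 51.4681%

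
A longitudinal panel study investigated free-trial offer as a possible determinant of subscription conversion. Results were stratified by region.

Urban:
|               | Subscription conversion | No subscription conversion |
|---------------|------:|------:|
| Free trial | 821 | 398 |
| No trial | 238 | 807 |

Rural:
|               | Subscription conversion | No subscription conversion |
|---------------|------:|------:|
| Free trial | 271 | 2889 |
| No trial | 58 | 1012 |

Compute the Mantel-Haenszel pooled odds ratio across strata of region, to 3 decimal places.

OR_MH = Σ(aᵢdᵢ/nᵢ) / Σ(bᵢcᵢ/nᵢ), where nᵢ is the stratum total.
Stratum 1 (Urban): n = 2264; a·d/n = 821·807/2264 = 292.6444; b·c/n = 398·238/2264 = 41.8392
Stratum 2 (Rural): n = 4230; a·d/n = 271·1012/4230 = 64.8350; b·c/n = 2889·58/4230 = 39.6128
OR_MH = (292.6444 + 64.8350) / (41.8392 + 39.6128) = 357.4794 / 81.4520 = 4.38884

4.389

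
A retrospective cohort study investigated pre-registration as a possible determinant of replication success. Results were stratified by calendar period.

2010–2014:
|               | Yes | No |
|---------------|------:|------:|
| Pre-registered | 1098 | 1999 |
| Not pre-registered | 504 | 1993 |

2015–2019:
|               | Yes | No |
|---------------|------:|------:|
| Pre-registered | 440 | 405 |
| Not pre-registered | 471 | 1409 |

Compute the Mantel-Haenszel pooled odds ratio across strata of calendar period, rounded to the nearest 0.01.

OR_MH = Σ(aᵢdᵢ/nᵢ) / Σ(bᵢcᵢ/nᵢ), where nᵢ is the stratum total.
Stratum 1 (2010–2014): n = 5594; a·d/n = 1098·1993/5594 = 391.1895; b·c/n = 1999·504/5594 = 180.1030
Stratum 2 (2015–2019): n = 2725; a·d/n = 440·1409/2725 = 227.5083; b·c/n = 405·471/2725 = 70.0018
OR_MH = (391.1895 + 227.5083) / (180.1030 + 70.0018) = 618.6977 / 250.1048 = 2.47375

2.47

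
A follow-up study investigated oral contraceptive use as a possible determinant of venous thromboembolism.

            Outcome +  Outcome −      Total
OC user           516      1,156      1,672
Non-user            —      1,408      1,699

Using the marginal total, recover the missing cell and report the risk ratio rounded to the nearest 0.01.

1.80

The missing cell is in the unexposed row: 1699 − 1408 = 291.
So a = 516, b = 1156, c = 291, d = 1408.
RR = [a/(a+b)] / [c/(c+d)] = (516/1672) / (291/1699) = 0.30861/0.17128 = 1.80183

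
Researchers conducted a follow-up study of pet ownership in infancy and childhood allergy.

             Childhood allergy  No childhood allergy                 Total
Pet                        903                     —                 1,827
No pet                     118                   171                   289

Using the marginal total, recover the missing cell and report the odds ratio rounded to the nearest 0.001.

1.416

The missing cell is in the exposed row: 1827 − 903 = 924.
So a = 903, b = 924, c = 118, d = 171.
OR = (a·d)/(b·c) = (903 × 171) / (924 × 118) = 154413 / 109032 = 1.41622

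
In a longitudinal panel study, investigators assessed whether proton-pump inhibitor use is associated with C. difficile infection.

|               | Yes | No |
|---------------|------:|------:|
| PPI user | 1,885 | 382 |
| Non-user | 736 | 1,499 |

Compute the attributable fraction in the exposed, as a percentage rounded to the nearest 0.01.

60.40

Cells: a = 1885, b = 382, c = 736, d = 1499.
Risk in exposed = 1885/2267 = 0.83150; risk in unexposed = 736/2235 = 0.32931.
RR = 0.83150/0.32931 = 2.52499
AR% = (RR − 1)/RR × 100 = (2.52499 − 1)/2.52499 × 100 = 60.3959%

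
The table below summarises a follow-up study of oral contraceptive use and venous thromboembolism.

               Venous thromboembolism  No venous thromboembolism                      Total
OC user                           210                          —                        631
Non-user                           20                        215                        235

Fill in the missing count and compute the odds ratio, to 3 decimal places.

5.362

The missing cell is in the exposed row: 631 − 210 = 421.
So a = 210, b = 421, c = 20, d = 215.
OR = (a·d)/(b·c) = (210 × 215) / (421 × 20) = 45150 / 8420 = 5.36223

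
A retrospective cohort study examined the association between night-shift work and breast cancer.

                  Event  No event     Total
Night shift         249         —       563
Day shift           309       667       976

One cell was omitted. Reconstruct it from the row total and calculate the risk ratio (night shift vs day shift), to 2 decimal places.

1.40

The missing cell is in the exposed row: 563 − 249 = 314.
So a = 249, b = 314, c = 309, d = 667.
RR = [a/(a+b)] / [c/(c+d)] = (249/563) / (309/976) = 0.44227/0.31660 = 1.39695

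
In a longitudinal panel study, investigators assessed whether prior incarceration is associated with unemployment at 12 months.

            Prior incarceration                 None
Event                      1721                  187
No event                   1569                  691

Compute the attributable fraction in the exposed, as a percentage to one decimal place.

Reading the table with exposure as columns: a = 1721 (Prior incarceration, case), b = 1569 (Prior incarceration, non-case), c = 187 (None, case), d = 691.
Risk in exposed = 1721/3290 = 0.52310; risk in unexposed = 187/878 = 0.21298.
RR = 0.52310/0.21298 = 2.45605
AR% = (RR − 1)/RR × 100 = (2.45605 − 1)/2.45605 × 100 = 59.2843%

59.3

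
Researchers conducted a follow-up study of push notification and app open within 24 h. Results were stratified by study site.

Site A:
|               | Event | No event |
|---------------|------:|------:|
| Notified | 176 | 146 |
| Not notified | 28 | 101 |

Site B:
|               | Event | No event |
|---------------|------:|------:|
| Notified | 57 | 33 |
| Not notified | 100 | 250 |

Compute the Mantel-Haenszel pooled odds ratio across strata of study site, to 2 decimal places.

4.33

OR_MH = Σ(aᵢdᵢ/nᵢ) / Σ(bᵢcᵢ/nᵢ), where nᵢ is the stratum total.
Stratum 1 (Site A): n = 451; a·d/n = 176·101/451 = 39.4146; b·c/n = 146·28/451 = 9.0643
Stratum 2 (Site B): n = 440; a·d/n = 57·250/440 = 32.3864; b·c/n = 33·100/440 = 7.5000
OR_MH = (39.4146 + 32.3864) / (9.0643 + 7.5000) = 71.8010 / 16.5643 = 4.33468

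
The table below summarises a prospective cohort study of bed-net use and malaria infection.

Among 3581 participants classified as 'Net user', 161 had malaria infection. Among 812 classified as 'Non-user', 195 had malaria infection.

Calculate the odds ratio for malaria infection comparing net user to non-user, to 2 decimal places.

From the description: a = 161, b = 3420, c = 195, d = 617.
OR = (a·d)/(b·c) = (161 × 617) / (3420 × 195) = 99337 / 666900 = 0.14895
Exposure is associated with lower odds of malaria infection (OR = 0.15 < 1).

0.15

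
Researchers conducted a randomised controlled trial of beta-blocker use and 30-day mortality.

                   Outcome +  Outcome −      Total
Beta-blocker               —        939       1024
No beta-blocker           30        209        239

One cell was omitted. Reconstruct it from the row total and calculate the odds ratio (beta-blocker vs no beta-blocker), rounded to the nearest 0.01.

0.63

The missing cell is in the exposed row: 1024 − 939 = 85.
So a = 85, b = 939, c = 30, d = 209.
OR = (a·d)/(b·c) = (85 × 209) / (939 × 30) = 17765 / 28170 = 0.63064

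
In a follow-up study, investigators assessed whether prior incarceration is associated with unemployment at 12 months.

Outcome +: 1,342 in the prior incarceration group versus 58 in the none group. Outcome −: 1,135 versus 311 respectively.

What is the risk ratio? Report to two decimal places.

3.45

From the description: a = 1342, b = 1135, c = 58, d = 311.
Risk in exposed = 1342/2477 = 0.54178; risk in unexposed = 58/369 = 0.15718.
RR = 0.54178 / 0.15718 = 3.44687
The risk among the exposed is 3.45 times that among the unexposed.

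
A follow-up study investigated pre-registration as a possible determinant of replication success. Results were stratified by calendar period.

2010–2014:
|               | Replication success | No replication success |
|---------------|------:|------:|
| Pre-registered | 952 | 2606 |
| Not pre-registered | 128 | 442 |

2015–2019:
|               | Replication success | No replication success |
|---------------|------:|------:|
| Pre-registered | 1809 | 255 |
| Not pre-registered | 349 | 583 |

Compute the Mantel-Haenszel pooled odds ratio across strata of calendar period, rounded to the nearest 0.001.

4.108

OR_MH = Σ(aᵢdᵢ/nᵢ) / Σ(bᵢcᵢ/nᵢ), where nᵢ is the stratum total.
Stratum 1 (2010–2014): n = 4128; a·d/n = 952·442/4128 = 101.9341; b·c/n = 2606·128/4128 = 80.8062
Stratum 2 (2015–2019): n = 2996; a·d/n = 1809·583/2996 = 352.0184; b·c/n = 255·349/2996 = 29.7046
OR_MH = (101.9341 + 352.0184) / (80.8062 + 29.7046) = 453.9525 / 110.5108 = 4.10777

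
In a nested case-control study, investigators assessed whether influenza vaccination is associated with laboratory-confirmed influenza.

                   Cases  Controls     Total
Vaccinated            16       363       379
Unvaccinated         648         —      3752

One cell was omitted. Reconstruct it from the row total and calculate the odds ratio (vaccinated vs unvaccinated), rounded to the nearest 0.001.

0.211

The missing cell is in the unexposed row: 3752 − 648 = 3104.
So a = 16, b = 363, c = 648, d = 3104.
OR = (a·d)/(b·c) = (16 × 3104) / (363 × 648) = 49664 / 235224 = 0.21113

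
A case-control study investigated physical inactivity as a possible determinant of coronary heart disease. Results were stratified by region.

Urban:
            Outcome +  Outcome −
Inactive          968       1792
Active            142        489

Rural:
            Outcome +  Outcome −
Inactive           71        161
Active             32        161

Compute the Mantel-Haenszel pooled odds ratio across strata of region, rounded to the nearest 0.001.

OR_MH = Σ(aᵢdᵢ/nᵢ) / Σ(bᵢcᵢ/nᵢ), where nᵢ is the stratum total.
Stratum 1 (Urban): n = 3391; a·d/n = 968·489/3391 = 139.5907; b·c/n = 1792·142/3391 = 75.0410
Stratum 2 (Rural): n = 425; a·d/n = 71·161/425 = 26.8965; b·c/n = 161·32/425 = 12.1224
OR_MH = (139.5907 + 26.8965) / (75.0410 + 12.1224) = 166.4872 / 87.1633 = 1.91006

1.910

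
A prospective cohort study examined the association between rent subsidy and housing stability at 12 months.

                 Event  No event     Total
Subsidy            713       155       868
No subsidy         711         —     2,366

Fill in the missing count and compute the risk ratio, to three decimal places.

The missing cell is in the unexposed row: 2366 − 711 = 1655.
So a = 713, b = 155, c = 711, d = 1655.
RR = [a/(a+b)] / [c/(c+d)] = (713/868) / (711/2366) = 0.82143/0.30051 = 2.73347

2.733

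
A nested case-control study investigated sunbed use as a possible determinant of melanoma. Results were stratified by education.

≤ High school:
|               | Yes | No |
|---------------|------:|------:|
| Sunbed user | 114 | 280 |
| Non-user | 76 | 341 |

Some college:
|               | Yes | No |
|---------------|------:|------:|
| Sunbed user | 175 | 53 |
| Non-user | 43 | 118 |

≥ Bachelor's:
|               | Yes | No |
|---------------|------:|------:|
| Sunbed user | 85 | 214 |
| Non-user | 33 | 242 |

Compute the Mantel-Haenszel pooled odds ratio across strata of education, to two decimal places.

3.08

OR_MH = Σ(aᵢdᵢ/nᵢ) / Σ(bᵢcᵢ/nᵢ), where nᵢ is the stratum total.
Stratum 1 (≤ High school): n = 811; a·d/n = 114·341/811 = 47.9334; b·c/n = 280·76/811 = 26.2392
Stratum 2 (Some college): n = 389; a·d/n = 175·118/389 = 53.0848; b·c/n = 53·43/389 = 5.8586
Stratum 3 (≥ Bachelor's): n = 574; a·d/n = 85·242/574 = 35.8362; b·c/n = 214·33/574 = 12.3031
OR_MH = (47.9334 + 53.0848 + 35.8362) / (26.2392 + 5.8586 + 12.3031) = 136.8545 / 44.4010 = 3.08224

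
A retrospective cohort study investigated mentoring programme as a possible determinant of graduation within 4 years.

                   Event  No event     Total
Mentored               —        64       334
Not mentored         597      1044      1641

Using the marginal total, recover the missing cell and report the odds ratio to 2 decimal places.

The missing cell is in the exposed row: 334 − 64 = 270.
So a = 270, b = 64, c = 597, d = 1044.
OR = (a·d)/(b·c) = (270 × 1044) / (64 × 597) = 281880 / 38208 = 7.37751

7.38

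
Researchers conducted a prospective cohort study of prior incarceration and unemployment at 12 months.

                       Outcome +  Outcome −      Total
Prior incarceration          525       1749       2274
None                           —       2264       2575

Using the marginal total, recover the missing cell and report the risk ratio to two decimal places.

1.91

The missing cell is in the unexposed row: 2575 − 2264 = 311.
So a = 525, b = 1749, c = 311, d = 2264.
RR = [a/(a+b)] / [c/(c+d)] = (525/2274) / (311/2575) = 0.23087/0.12078 = 1.91155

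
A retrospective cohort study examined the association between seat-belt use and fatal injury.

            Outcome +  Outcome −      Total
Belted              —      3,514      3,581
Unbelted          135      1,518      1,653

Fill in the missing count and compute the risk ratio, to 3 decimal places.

The missing cell is in the exposed row: 3581 − 3514 = 67.
So a = 67, b = 3514, c = 135, d = 1518.
RR = [a/(a+b)] / [c/(c+d)] = (67/3581) / (135/1653) = 0.01871/0.08167 = 0.22909

0.229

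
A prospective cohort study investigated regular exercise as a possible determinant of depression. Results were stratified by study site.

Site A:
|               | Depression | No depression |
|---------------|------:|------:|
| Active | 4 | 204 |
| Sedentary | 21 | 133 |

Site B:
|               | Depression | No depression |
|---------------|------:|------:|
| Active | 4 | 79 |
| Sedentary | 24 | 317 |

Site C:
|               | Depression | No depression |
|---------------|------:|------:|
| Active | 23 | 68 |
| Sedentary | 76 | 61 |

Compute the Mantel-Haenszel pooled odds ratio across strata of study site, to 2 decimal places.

OR_MH = Σ(aᵢdᵢ/nᵢ) / Σ(bᵢcᵢ/nᵢ), where nᵢ is the stratum total.
Stratum 1 (Site A): n = 362; a·d/n = 4·133/362 = 1.4696; b·c/n = 204·21/362 = 11.8343
Stratum 2 (Site B): n = 424; a·d/n = 4·317/424 = 2.9906; b·c/n = 79·24/424 = 4.4717
Stratum 3 (Site C): n = 228; a·d/n = 23·61/228 = 6.1535; b·c/n = 68·76/228 = 22.6667
OR_MH = (1.4696 + 2.9906 + 6.1535) / (11.8343 + 4.4717 + 22.6667) = 10.6137 / 38.9726 = 0.27234

0.27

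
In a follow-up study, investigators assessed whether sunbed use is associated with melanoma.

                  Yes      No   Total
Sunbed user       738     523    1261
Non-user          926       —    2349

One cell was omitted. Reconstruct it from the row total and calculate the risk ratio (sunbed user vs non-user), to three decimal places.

The missing cell is in the unexposed row: 2349 − 926 = 1423.
So a = 738, b = 523, c = 926, d = 1423.
RR = [a/(a+b)] / [c/(c+d)] = (738/1261) / (926/2349) = 0.58525/0.39421 = 1.48461

1.485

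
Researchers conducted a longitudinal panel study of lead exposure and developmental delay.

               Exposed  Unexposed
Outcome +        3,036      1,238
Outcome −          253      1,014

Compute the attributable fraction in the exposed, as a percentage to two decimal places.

Reading the table with exposure as columns: a = 3036 (Exposed, case), b = 253 (Exposed, non-case), c = 1238 (Unexposed, case), d = 1014.
Risk in exposed = 3036/3289 = 0.92308; risk in unexposed = 1238/2252 = 0.54973.
RR = 0.92308/0.54973 = 1.67914
AR% = (RR − 1)/RR × 100 = (1.67914 − 1)/1.67914 × 100 = 40.4455%

40.45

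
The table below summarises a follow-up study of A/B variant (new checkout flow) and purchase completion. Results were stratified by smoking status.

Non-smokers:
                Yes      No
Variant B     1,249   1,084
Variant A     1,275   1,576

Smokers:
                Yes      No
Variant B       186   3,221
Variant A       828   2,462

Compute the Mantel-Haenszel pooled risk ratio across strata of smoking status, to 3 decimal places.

0.782

RR_MH = Σ(aᵢ·n₀ᵢ/nᵢ) / Σ(cᵢ·n₁ᵢ/nᵢ), with n₁ᵢ = aᵢ+bᵢ (exposed), n₀ᵢ = cᵢ+dᵢ (unexposed), nᵢ = n₁ᵢ+n₀ᵢ.
Stratum 1 (Non-smokers): n₁ = 2333, n₀ = 2851, n = 5184; a·n₀/n = 1249·2851/5184 = 686.9018; c·n₁/n = 1275·2333/5184 = 573.7992
Stratum 2 (Smokers): n₁ = 3407, n₀ = 3290, n = 6697; a·n₀/n = 186·3290/6697 = 91.3752; c·n₁/n = 828·3407/6697 = 421.2328
RR_MH = (686.9018 + 91.3752) / (573.7992 + 421.2328) = 778.2771 / 995.0320 = 0.78216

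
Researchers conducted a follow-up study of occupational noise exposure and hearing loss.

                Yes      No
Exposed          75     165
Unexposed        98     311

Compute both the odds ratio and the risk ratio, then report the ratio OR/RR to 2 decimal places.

Cells: a = 75, b = 165, c = 98, d = 311.
OR = (75·311)/(165·98) = 23325/16170 = 1.44249
Risk in exposed = 75/240 = 0.31250; risk in unexposed = 98/409 = 0.23961; RR = 1.30421
OR/RR = 1.44249 / 1.30421 = 1.10602
The outcome is not rare, so the OR lies further from 1 than the RR.

1.11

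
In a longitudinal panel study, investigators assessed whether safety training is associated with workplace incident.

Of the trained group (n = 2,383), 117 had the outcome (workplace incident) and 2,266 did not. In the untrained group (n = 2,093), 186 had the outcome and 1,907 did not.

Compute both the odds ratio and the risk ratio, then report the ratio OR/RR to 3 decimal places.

0.958

From the description: a = 117, b = 2266, c = 186, d = 1907.
OR = (117·1907)/(2266·186) = 223119/421476 = 0.52938
Risk in exposed = 117/2383 = 0.04910; risk in unexposed = 186/2093 = 0.08887; RR = 0.55248
OR/RR = 0.52938 / 0.55248 = 0.95818
The outcome is rare in both groups, so OR ≈ RR (ratio near 1).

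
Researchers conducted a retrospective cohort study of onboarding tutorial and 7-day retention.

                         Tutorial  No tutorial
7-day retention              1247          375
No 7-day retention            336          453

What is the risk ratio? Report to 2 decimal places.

1.74

Reading the table with exposure as columns: a = 1247 (Tutorial, case), b = 336 (Tutorial, non-case), c = 375 (No tutorial, case), d = 453.
Risk in exposed = 1247/1583 = 0.78774; risk in unexposed = 375/828 = 0.45290.
RR = 0.78774 / 0.45290 = 1.73934
The risk among the exposed is 1.74 times that among the unexposed.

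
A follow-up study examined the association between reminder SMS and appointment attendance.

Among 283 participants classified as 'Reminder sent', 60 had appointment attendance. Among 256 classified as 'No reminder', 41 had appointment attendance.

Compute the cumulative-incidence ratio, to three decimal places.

From the description: a = 60, b = 223, c = 41, d = 215.
Risk in exposed = 60/283 = 0.21201; risk in unexposed = 41/256 = 0.16016.
RR = 0.21201 / 0.16016 = 1.32380
The risk among the exposed is 1.32 times that among the unexposed.

1.324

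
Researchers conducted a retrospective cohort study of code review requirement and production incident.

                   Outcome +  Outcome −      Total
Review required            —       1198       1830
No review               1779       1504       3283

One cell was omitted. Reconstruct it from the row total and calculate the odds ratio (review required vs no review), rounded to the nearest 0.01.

0.45

The missing cell is in the exposed row: 1830 − 1198 = 632.
So a = 632, b = 1198, c = 1779, d = 1504.
OR = (a·d)/(b·c) = (632 × 1504) / (1198 × 1779) = 950528 / 2131242 = 0.44600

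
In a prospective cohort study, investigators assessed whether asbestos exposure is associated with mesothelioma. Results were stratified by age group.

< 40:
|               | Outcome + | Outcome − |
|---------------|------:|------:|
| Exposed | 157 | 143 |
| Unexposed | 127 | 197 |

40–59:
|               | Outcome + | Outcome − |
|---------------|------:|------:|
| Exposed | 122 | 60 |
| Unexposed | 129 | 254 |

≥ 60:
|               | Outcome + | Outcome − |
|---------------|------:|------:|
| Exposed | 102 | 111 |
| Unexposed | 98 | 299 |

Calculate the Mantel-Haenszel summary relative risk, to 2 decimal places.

RR_MH = Σ(aᵢ·n₀ᵢ/nᵢ) / Σ(cᵢ·n₁ᵢ/nᵢ), with n₁ᵢ = aᵢ+bᵢ (exposed), n₀ᵢ = cᵢ+dᵢ (unexposed), nᵢ = n₁ᵢ+n₀ᵢ.
Stratum 1 (< 40): n₁ = 300, n₀ = 324, n = 624; a·n₀/n = 157·324/624 = 81.5192; c·n₁/n = 127·300/624 = 61.0577
Stratum 2 (40–59): n₁ = 182, n₀ = 383, n = 565; a·n₀/n = 122·383/565 = 82.7009; c·n₁/n = 129·182/565 = 41.5540
Stratum 3 (≥ 60): n₁ = 213, n₀ = 397, n = 610; a·n₀/n = 102·397/610 = 66.3836; c·n₁/n = 98·213/610 = 34.2197
RR_MH = (81.5192 + 82.7009 + 66.3836) / (61.0577 + 41.5540 + 34.2197) = 230.6037 / 136.8313 = 1.68531

1.69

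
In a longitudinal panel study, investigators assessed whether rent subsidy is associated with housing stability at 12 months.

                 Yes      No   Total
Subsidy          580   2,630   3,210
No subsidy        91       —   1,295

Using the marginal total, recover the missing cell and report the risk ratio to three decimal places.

The missing cell is in the unexposed row: 1295 − 91 = 1204.
So a = 580, b = 2630, c = 91, d = 1204.
RR = [a/(a+b)] / [c/(c+d)] = (580/3210) / (91/1295) = 0.18069/0.07027 = 2.57129

2.571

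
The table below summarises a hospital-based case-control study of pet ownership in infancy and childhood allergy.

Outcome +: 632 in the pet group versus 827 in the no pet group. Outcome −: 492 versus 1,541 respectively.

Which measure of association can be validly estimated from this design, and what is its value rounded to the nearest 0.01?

From the description: a = 632, b = 492, c = 827, d = 1541.
This is a hospital-based case-control study: participants were sampled on outcome status, so risks in the source population cannot be estimated directly — relative risk is not valid here. The odds ratio is the appropriate measure.
OR = (a·d)/(b·c) = (632 × 1541) / (492 × 827) = 973912 / 406884 = 2.39359

2.39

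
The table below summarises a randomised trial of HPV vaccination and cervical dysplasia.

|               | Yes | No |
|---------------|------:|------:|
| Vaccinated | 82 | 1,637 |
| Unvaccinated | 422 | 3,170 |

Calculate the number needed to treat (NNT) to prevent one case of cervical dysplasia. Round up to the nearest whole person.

15

Risk in treated group = 82/1719 = 0.04770; risk in control = 422/3592 = 0.11748.
Absolute risk reduction = 0.11748 − 0.04770 = 0.06978
NNT = 1 / ARR = 1 / 0.06978 = 14.331 → round up → 15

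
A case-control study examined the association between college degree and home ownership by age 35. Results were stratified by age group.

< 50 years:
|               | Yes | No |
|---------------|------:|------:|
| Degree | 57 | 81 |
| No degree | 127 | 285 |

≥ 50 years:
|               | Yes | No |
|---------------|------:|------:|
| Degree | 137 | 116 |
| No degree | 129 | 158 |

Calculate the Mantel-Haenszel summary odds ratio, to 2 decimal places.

OR_MH = Σ(aᵢdᵢ/nᵢ) / Σ(bᵢcᵢ/nᵢ), where nᵢ is the stratum total.
Stratum 1 (< 50 years): n = 550; a·d/n = 57·285/550 = 29.5364; b·c/n = 81·127/550 = 18.7036
Stratum 2 (≥ 50 years): n = 540; a·d/n = 137·158/540 = 40.0852; b·c/n = 116·129/540 = 27.7111
OR_MH = (29.5364 + 40.0852) / (18.7036 + 27.7111) = 69.6215 / 46.4147 = 1.49999

1.50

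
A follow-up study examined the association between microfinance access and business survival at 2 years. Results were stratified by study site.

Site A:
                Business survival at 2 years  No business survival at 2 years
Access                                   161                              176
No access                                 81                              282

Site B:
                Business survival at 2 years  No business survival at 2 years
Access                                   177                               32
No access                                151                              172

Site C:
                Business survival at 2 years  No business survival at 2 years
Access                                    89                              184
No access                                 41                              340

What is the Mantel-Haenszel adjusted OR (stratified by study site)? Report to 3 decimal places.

OR_MH = Σ(aᵢdᵢ/nᵢ) / Σ(bᵢcᵢ/nᵢ), where nᵢ is the stratum total.
Stratum 1 (Site A): n = 700; a·d/n = 161·282/700 = 64.8600; b·c/n = 176·81/700 = 20.3657
Stratum 2 (Site B): n = 532; a·d/n = 177·172/532 = 57.2256; b·c/n = 32·151/532 = 9.0827
Stratum 3 (Site C): n = 654; a·d/n = 89·340/654 = 46.2691; b·c/n = 184·41/654 = 11.5352
OR_MH = (64.8600 + 57.2256 + 46.2691) / (20.3657 + 9.0827 + 11.5352) = 168.3547 / 40.9836 = 4.10786

4.108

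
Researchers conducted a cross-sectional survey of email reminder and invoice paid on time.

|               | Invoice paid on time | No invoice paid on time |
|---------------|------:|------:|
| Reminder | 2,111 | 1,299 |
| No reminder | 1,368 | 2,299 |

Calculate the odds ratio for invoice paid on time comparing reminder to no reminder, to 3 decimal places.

Cells: a = 2111, b = 1299, c = 1368, d = 2299.
OR = (a·d)/(b·c) = (2111 × 2299) / (1299 × 1368) = 4853189 / 1777032 = 2.73106
The odds of invoice paid on time are about 2.73 times as high in the reminder group.

2.731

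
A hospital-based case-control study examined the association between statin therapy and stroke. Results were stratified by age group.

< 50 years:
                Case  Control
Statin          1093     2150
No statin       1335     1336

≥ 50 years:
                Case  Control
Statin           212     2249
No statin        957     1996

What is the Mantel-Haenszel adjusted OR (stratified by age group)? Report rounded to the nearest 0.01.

0.37

OR_MH = Σ(aᵢdᵢ/nᵢ) / Σ(bᵢcᵢ/nᵢ), where nᵢ is the stratum total.
Stratum 1 (< 50 years): n = 5914; a·d/n = 1093·1336/5914 = 246.9138; b·c/n = 2150·1335/5914 = 485.3314
Stratum 2 (≥ 50 years): n = 5414; a·d/n = 212·1996/5414 = 78.1588; b·c/n = 2249·957/5414 = 397.5421
OR_MH = (246.9138 + 78.1588) / (485.3314 + 397.5421) = 325.0726 / 882.8735 = 0.36820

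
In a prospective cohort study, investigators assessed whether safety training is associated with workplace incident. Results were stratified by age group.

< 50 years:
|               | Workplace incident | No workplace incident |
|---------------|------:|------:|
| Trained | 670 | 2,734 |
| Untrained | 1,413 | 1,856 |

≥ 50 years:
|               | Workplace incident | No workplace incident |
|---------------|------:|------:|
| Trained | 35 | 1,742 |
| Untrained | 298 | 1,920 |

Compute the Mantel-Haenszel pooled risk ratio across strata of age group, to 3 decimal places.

RR_MH = Σ(aᵢ·n₀ᵢ/nᵢ) / Σ(cᵢ·n₁ᵢ/nᵢ), with n₁ᵢ = aᵢ+bᵢ (exposed), n₀ᵢ = cᵢ+dᵢ (unexposed), nᵢ = n₁ᵢ+n₀ᵢ.
Stratum 1 (< 50 years): n₁ = 3404, n₀ = 3269, n = 6673; a·n₀/n = 670·3269/6673 = 328.2227; c·n₁/n = 1413·3404/6673 = 720.7930
Stratum 2 (≥ 50 years): n₁ = 1777, n₀ = 2218, n = 3995; a·n₀/n = 35·2218/3995 = 19.4318; c·n₁/n = 298·1777/3995 = 132.5522
RR_MH = (328.2227 + 19.4318) / (720.7930 + 132.5522) = 347.6545 / 853.3452 = 0.40740

0.407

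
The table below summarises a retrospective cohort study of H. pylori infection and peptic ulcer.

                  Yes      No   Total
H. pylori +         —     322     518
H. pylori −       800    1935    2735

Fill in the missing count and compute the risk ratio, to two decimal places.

1.29

The missing cell is in the exposed row: 518 − 322 = 196.
So a = 196, b = 322, c = 800, d = 1935.
RR = [a/(a+b)] / [c/(c+d)] = (196/518) / (800/2735) = 0.37838/0.29250 = 1.29358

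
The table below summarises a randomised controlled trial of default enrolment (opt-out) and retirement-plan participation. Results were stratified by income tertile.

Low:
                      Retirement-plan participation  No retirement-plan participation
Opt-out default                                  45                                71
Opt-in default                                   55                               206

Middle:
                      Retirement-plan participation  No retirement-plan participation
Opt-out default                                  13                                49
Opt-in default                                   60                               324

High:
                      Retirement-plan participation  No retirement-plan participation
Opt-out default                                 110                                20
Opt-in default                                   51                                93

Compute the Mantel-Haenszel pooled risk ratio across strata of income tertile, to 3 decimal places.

RR_MH = Σ(aᵢ·n₀ᵢ/nᵢ) / Σ(cᵢ·n₁ᵢ/nᵢ), with n₁ᵢ = aᵢ+bᵢ (exposed), n₀ᵢ = cᵢ+dᵢ (unexposed), nᵢ = n₁ᵢ+n₀ᵢ.
Stratum 1 (Low): n₁ = 116, n₀ = 261, n = 377; a·n₀/n = 45·261/377 = 31.1538; c·n₁/n = 55·116/377 = 16.9231
Stratum 2 (Middle): n₁ = 62, n₀ = 384, n = 446; a·n₀/n = 13·384/446 = 11.1928; c·n₁/n = 60·62/446 = 8.3408
Stratum 3 (High): n₁ = 130, n₀ = 144, n = 274; a·n₀/n = 110·144/274 = 57.8102; c·n₁/n = 51·130/274 = 24.1971
RR_MH = (31.1538 + 11.1928 + 57.8102) / (16.9231 + 8.3408 + 24.1971) = 100.1569 / 49.4610 = 2.02497

2.025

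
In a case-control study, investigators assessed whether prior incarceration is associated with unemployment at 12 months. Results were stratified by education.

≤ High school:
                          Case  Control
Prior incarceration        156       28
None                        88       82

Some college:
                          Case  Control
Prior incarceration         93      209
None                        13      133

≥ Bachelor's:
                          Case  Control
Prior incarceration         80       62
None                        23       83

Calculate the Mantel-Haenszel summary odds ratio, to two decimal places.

4.82

OR_MH = Σ(aᵢdᵢ/nᵢ) / Σ(bᵢcᵢ/nᵢ), where nᵢ is the stratum total.
Stratum 1 (≤ High school): n = 354; a·d/n = 156·82/354 = 36.1356; b·c/n = 28·88/354 = 6.9605
Stratum 2 (Some college): n = 448; a·d/n = 93·133/448 = 27.6094; b·c/n = 209·13/448 = 6.0647
Stratum 3 (≥ Bachelor's): n = 248; a·d/n = 80·83/248 = 26.7742; b·c/n = 62·23/248 = 5.7500
OR_MH = (36.1356 + 27.6094 + 26.7742) / (6.9605 + 6.0647 + 5.7500) = 90.5192 / 18.7752 = 4.82121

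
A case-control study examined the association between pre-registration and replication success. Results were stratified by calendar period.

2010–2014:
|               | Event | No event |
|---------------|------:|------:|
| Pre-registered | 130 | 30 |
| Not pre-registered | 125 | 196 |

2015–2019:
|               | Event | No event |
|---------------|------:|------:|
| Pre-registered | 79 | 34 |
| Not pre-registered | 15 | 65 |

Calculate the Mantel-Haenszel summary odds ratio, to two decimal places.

7.62

OR_MH = Σ(aᵢdᵢ/nᵢ) / Σ(bᵢcᵢ/nᵢ), where nᵢ is the stratum total.
Stratum 1 (2010–2014): n = 481; a·d/n = 130·196/481 = 52.9730; b·c/n = 30·125/481 = 7.7963
Stratum 2 (2015–2019): n = 193; a·d/n = 79·65/193 = 26.6062; b·c/n = 34·15/193 = 2.6425
OR_MH = (52.9730 + 26.6062) / (7.7963 + 2.6425) = 79.5792 / 10.4387 = 7.62344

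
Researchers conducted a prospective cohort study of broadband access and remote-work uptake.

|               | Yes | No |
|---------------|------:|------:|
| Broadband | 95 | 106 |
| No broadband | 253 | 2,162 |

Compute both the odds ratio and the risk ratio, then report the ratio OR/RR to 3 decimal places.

1.698

Cells: a = 95, b = 106, c = 253, d = 2162.
OR = (95·2162)/(106·253) = 205390/26818 = 7.65866
Risk in exposed = 95/201 = 0.47264; risk in unexposed = 253/2415 = 0.10476; RR = 4.51153
OR/RR = 7.65866 / 4.51153 = 1.69757
The outcome is not rare, so the OR lies further from 1 than the RR.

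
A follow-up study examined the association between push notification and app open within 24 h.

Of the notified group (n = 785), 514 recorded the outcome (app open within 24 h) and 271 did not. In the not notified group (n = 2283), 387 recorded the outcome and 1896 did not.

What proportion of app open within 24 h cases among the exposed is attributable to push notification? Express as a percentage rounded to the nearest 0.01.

74.11

From the description: a = 514, b = 271, c = 387, d = 1896.
Risk in exposed = 514/785 = 0.65478; risk in unexposed = 387/2283 = 0.16951.
RR = 0.65478/0.16951 = 3.86268
AR% = (RR − 1)/RR × 100 = (3.86268 − 1)/3.86268 × 100 = 74.1112%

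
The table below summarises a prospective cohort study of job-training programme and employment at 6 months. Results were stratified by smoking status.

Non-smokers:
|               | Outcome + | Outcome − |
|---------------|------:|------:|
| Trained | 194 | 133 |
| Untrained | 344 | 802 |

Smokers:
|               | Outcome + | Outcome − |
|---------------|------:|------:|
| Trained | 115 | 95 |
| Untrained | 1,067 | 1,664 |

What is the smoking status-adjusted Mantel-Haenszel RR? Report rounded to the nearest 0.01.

RR_MH = Σ(aᵢ·n₀ᵢ/nᵢ) / Σ(cᵢ·n₁ᵢ/nᵢ), with n₁ᵢ = aᵢ+bᵢ (exposed), n₀ᵢ = cᵢ+dᵢ (unexposed), nᵢ = n₁ᵢ+n₀ᵢ.
Stratum 1 (Non-smokers): n₁ = 327, n₀ = 1146, n = 1473; a·n₀/n = 194·1146/1473 = 150.9328; c·n₁/n = 344·327/1473 = 76.3666
Stratum 2 (Smokers): n₁ = 210, n₀ = 2731, n = 2941; a·n₀/n = 115·2731/2941 = 106.7885; c·n₁/n = 1067·210/2941 = 76.1884
RR_MH = (150.9328 + 106.7885) / (76.3666 + 76.1884) = 257.7213 / 152.5550 = 1.68937

1.69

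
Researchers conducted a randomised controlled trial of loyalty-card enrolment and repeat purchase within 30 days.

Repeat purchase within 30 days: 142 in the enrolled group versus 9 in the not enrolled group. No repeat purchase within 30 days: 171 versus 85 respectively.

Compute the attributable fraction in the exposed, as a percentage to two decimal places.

From the description: a = 142, b = 171, c = 9, d = 85.
Risk in exposed = 142/313 = 0.45367; risk in unexposed = 9/94 = 0.09574.
RR = 0.45367/0.09574 = 4.73837
AR% = (RR − 1)/RR × 100 = (4.73837 − 1)/4.73837 × 100 = 78.8957%

78.90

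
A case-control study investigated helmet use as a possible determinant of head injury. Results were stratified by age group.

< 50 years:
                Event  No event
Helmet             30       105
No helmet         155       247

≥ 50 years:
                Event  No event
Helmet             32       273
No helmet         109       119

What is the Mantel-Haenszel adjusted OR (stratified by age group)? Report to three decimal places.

OR_MH = Σ(aᵢdᵢ/nᵢ) / Σ(bᵢcᵢ/nᵢ), where nᵢ is the stratum total.
Stratum 1 (< 50 years): n = 537; a·d/n = 30·247/537 = 13.7989; b·c/n = 105·155/537 = 30.3073
Stratum 2 (≥ 50 years): n = 533; a·d/n = 32·119/533 = 7.1445; b·c/n = 273·109/533 = 55.8293
OR_MH = (13.7989 + 7.1445) / (30.3073 + 55.8293) = 20.9433 / 86.1365 = 0.24314

0.243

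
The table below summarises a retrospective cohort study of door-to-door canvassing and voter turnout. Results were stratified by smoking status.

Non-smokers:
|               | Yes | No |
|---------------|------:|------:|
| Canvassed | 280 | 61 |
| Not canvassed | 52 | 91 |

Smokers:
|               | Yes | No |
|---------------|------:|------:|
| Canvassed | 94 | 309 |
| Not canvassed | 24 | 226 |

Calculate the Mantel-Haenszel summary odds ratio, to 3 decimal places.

4.756

OR_MH = Σ(aᵢdᵢ/nᵢ) / Σ(bᵢcᵢ/nᵢ), where nᵢ is the stratum total.
Stratum 1 (Non-smokers): n = 484; a·d/n = 280·91/484 = 52.6446; b·c/n = 61·52/484 = 6.5537
Stratum 2 (Smokers): n = 653; a·d/n = 94·226/653 = 32.5329; b·c/n = 309·24/653 = 11.3568
OR_MH = (52.6446 + 32.5329) / (6.5537 + 11.3568) = 85.1776 / 17.9105 = 4.75572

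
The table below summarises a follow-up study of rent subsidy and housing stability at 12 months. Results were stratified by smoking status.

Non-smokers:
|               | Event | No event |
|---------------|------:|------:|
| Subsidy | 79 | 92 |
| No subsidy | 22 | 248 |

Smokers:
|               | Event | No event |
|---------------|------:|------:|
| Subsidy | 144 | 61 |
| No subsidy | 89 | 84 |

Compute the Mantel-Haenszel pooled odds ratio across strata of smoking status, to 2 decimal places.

OR_MH = Σ(aᵢdᵢ/nᵢ) / Σ(bᵢcᵢ/nᵢ), where nᵢ is the stratum total.
Stratum 1 (Non-smokers): n = 441; a·d/n = 79·248/441 = 44.4263; b·c/n = 92·22/441 = 4.5896
Stratum 2 (Smokers): n = 378; a·d/n = 144·84/378 = 32.0000; b·c/n = 61·89/378 = 14.3624
OR_MH = (44.4263 + 32.0000) / (4.5896 + 14.3624) = 76.4263 / 18.9520 = 4.03262

4.03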